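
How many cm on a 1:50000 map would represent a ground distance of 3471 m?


map_cm = 3471 * 100 / 50000 = 6.942 cm ≈ 6.94 cm

6.94 cm


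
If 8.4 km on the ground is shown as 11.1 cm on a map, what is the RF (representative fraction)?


ground = 8.4 km = 840000 cm; RF denominator = ground / map = 840000 / 11.1 ≈ 75676; RF = 1:75676

1:75676


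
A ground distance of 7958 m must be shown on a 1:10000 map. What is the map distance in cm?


map_cm = 7958 * 100 / 10000 = 79.58 cm

79.58 cm


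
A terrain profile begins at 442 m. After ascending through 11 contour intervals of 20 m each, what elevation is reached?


elevation = 442 + 11 * 20 = 662 m

662 m


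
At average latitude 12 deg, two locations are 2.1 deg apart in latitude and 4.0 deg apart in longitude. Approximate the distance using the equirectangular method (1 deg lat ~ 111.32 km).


dlat_km = 2.1 * 111.32 = 233.772
dlon_km = 4.0 * 111.32 * cos(12) ≈ 435.55
dist = sqrt(233.772^2 + 435.55^2) ≈ 494.3 km

494.3 km


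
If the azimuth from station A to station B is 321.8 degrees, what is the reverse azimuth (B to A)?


back azimuth = (321.8 + 180) mod 360 = 141.8 degrees

141.8 degrees


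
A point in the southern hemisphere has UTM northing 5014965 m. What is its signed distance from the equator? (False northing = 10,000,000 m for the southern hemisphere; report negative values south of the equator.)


For southern: actual = 5014965 - 10000000 = -4985035 m

-4985035 m


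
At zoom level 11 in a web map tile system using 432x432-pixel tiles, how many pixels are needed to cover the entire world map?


tiles per axis = 2^11 = 2048
total tiles = 2048^2 = 4194304
pixels per axis = 2048 * 432 = 884736
total pixels = 884736^2 = 782757789696

782757789696 pixels


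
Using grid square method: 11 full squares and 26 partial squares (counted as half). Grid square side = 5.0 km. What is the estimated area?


effective squares = 11 + 26 * 0.5 = 24.0
area = 24.0 * 25.0 = 600.0 km^2

600.0 km^2


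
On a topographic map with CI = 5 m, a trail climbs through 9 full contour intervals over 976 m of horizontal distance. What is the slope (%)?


elevation change = 9 * 5 = 45 m
slope = 45 / 976 * 100 = 4.6%

4.6%


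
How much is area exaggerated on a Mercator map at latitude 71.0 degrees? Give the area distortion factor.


area_distortion = 1/cos^2(71.0) = 9.434

9.434


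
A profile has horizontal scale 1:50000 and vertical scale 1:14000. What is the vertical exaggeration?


VE = horizontal_scale / vertical_scale = 50000 / 14000 ≈ 3.6

3.6x


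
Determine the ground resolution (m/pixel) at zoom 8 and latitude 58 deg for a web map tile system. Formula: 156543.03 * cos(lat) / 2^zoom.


res = 156543.03 * cos(58) / 2^8 = 156543.03 * 0.52991926 / 256 = 324.04 m/pixel

324.04 m/pixel


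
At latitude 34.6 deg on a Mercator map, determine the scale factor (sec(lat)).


SF = 1 / cos(34.6) = 1 / 0.823136 = 1.215

1.215


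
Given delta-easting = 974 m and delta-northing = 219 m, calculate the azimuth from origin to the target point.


az = atan2(974, 219) = 77.3 deg
adjusted to 0-360: 77.3 degrees

77.3 degrees


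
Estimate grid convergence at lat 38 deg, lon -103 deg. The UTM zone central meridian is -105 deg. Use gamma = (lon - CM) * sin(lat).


gamma = (-103 - -105) * sin(38) = 2 * 0.615661 = 1.231 degrees

1.231 degrees


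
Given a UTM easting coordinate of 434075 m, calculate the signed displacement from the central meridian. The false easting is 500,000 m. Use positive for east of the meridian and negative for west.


displacement = 434075 - 500000 = -65925 m

-65925 m


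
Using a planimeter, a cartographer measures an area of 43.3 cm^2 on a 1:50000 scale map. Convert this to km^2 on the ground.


ground_area = 43.3 * (50000/100)^2 = 10825000.0 m^2 = 10.825 km^2

10.825 km^2


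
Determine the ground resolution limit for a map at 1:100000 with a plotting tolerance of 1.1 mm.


ground = 1.1 mm * 100000 / 1000 = 110.0 m

110.0 m


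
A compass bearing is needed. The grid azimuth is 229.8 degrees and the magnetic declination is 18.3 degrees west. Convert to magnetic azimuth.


magnetic azimuth = grid azimuth - declination (east +ve)
mag_az = 229.8 - -18.3 = 248.1 degrees

248.1 degrees


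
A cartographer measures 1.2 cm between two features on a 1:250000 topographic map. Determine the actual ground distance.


ground = 1.2 cm * 250000 / 100 = 3000.0 m = 3.0 km

3.0 km


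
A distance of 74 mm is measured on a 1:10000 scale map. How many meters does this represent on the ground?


ground = 74 mm * 10000 / 1000 = 740.0 m

740.0 m


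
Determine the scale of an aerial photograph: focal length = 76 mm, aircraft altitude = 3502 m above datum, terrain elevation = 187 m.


scale = f / (H - h) = 76 mm / 3315 m = 76 / 3315000 = 1:43618

1:43618


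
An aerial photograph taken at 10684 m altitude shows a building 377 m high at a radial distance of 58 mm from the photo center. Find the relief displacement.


d = h * r / H = 377 * 58 / 10684 = 2.05 mm

2.05 mm


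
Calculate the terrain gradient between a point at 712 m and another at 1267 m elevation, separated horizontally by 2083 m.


gradient = (1267 - 712) / 2083 = 555 / 2083 = 0.2664

0.2664


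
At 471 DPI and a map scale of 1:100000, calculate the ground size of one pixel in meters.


pixel_cm = 2.54 / 471 ≈ 0.005393 cm
ground = pixel_cm * 100000 / 100 = 2.54 * 100000 / (471 * 100) = 254000 / 47100 ≈ 5.39 m

5.39 m


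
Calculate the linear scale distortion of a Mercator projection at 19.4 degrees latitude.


SF = 1 / cos(19.4) = 1 / 0.943223 = 1.06

1.06


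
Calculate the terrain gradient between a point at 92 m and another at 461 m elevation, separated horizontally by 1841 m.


gradient = (461 - 92) / 1841 = 369 / 1841 = 0.2004

0.2004


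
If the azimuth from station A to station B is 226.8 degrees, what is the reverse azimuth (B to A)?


back azimuth = (226.8 + 180) mod 360 = 46.8 degrees

46.8 degrees


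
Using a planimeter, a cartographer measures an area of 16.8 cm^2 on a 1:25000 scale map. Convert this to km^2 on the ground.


ground_area = 16.8 * (25000/100)^2 = 1050000.0 m^2 = 1.05 km^2

1.05 km^2


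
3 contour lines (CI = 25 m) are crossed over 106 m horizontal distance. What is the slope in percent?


elevation change = 3 * 25 = 75 m
slope = 75 / 106 * 100 = 70.8%

70.8%


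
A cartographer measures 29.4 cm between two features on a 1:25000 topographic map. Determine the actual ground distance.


ground = 29.4 cm * 25000 / 100 = 7350.0 m = 7.35 km

7.35 km


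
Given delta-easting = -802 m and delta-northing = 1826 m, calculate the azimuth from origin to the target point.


az = atan2(-802, 1826) = -23.7 deg
adjusted to 0-360: 336.3 degrees

336.3 degrees


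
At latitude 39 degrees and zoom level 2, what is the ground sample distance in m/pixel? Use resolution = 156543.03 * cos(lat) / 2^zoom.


res = 156543.03 * cos(39) / 2^2 = 156543.03 * 0.77714596 / 4 = 30414.2 m/pixel

30414.2 m/pixel


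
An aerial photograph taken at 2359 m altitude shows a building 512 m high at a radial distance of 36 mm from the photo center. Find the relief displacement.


d = h * r / H = 512 * 36 / 2359 = 7.81 mm

7.81 mm


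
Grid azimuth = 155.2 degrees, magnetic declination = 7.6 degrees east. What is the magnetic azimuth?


magnetic azimuth = grid azimuth - declination (east +ve)
mag_az = 155.2 - 7.6 = 147.6 degrees

147.6 degrees


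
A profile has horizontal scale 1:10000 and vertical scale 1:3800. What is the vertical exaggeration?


VE = horizontal_scale / vertical_scale = 10000 / 3800 ≈ 2.6

2.6x


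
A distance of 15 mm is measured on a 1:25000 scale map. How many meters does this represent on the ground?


ground = 15 mm * 25000 / 1000 = 375.0 m

375.0 m


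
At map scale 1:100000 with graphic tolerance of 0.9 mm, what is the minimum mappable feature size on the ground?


ground = 0.9 mm * 100000 / 1000 = 90.0 m

90.0 m


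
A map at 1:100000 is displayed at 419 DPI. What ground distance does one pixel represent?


pixel_cm = 2.54 / 419 ≈ 0.006062 cm
ground = pixel_cm * 100000 / 100 = 2.54 * 100000 / (419 * 100) = 254000 / 41900 ≈ 6.06 m

6.06 m


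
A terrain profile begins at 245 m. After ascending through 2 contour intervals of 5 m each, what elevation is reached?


elevation = 245 + 2 * 5 = 255 m

255 m


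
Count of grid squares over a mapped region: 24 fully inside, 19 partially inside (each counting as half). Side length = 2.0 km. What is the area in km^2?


effective squares = 24 + 19 * 0.5 = 33.5
area = 33.5 * 4.0 = 134.0 km^2

134.0 km^2


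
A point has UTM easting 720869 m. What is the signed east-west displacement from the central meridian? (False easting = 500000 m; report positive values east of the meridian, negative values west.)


displacement = 720869 - 500000 = 220869 m

220869 m


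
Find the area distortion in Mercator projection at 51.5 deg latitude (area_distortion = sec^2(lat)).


area_distortion = 1/cos^2(51.5) = 2.58

2.58


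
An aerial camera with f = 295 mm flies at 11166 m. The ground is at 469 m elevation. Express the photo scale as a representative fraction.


scale = f / (H - h) = 295 mm / 10697 m = 295 / 10697000 = 1:36261

1:36261


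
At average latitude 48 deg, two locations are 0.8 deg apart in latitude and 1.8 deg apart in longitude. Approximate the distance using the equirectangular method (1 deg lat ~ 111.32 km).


dlat_km = 0.8 * 111.32 = 89.056
dlon_km = 1.8 * 111.32 * cos(48) ≈ 134.078
dist = sqrt(89.056^2 + 134.078^2) ≈ 161.0 km

161.0 km


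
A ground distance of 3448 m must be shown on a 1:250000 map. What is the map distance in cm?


map_cm = 3448 * 100 / 250000 = 1.3792 cm ≈ 1.38 cm

1.38 cm


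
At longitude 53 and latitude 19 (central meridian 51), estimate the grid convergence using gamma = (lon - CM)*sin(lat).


gamma = (53 - 51) * sin(19) = 2 * 0.325568 = 0.651 degrees

0.651 degrees


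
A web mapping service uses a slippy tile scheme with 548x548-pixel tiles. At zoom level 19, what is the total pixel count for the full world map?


tiles per axis = 2^19 = 524288
total tiles = 524288^2 = 274877906944
pixels per axis = 524288 * 548 = 287309824
total pixels = 287309824^2 = 82546934966910976

82546934966910976 pixels


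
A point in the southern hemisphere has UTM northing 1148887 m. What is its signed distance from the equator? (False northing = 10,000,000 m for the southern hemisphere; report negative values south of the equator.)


For southern: actual = 1148887 - 10000000 = -8851113 m

-8851113 m


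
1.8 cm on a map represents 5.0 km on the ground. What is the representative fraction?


ground = 5.0 km = 500000 cm; RF denominator = ground / map = 500000 / 1.8 ≈ 277778; RF = 1:277778

1:277778


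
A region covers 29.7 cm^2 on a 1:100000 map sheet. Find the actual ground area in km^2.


ground_area = 29.7 * (100000/100)^2 = 29700000.0 m^2 = 29.7 km^2

29.7 km^2


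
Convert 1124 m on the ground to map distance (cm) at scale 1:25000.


map_cm = 1124 * 100 / 25000 = 4.496 cm ≈ 4.5 cm

4.5 cm


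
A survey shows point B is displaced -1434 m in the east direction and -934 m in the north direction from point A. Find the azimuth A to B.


az = atan2(-1434, -934) = -123.1 deg
adjusted to 0-360: 236.9 degrees

236.9 degrees


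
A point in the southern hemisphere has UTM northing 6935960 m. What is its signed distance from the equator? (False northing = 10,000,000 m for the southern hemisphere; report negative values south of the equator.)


For southern: actual = 6935960 - 10000000 = -3064040 m

-3064040 m


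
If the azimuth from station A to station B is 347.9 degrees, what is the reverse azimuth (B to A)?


back azimuth = (347.9 + 180) mod 360 = 167.9 degrees

167.9 degrees


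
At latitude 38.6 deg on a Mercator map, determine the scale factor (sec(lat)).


SF = 1 / cos(38.6) = 1 / 0.78152 = 1.28

1.28


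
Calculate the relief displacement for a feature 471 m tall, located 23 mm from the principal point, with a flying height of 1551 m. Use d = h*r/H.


d = h * r / H = 471 * 23 / 1551 = 6.98 mm

6.98 mm


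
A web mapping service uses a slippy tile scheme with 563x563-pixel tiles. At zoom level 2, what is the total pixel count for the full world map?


tiles per axis = 2^2 = 4
total tiles = 4^2 = 16
pixels per axis = 4 * 563 = 2252
total pixels = 2252^2 = 5071504

5071504 pixels


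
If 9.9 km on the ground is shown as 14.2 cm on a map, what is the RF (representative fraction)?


ground = 9.9 km = 990000 cm; RF denominator = ground / map = 990000 / 14.2 ≈ 69718; RF = 1:69718

1:69718


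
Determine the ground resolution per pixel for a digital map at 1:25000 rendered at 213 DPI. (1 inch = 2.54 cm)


pixel_cm = 2.54 / 213 ≈ 0.011925 cm
ground = pixel_cm * 25000 / 100 = 2.54 * 25000 / (213 * 100) = 63500 / 21300 ≈ 2.98 m

2.98 m


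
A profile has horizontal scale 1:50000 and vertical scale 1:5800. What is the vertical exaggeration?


VE = horizontal_scale / vertical_scale = 50000 / 5800 ≈ 8.6

8.6x


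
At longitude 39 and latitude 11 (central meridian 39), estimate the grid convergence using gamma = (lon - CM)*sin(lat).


gamma = (39 - 39) * sin(11) = 0 * 0.190809 = 0.0 degrees

0.0 degrees


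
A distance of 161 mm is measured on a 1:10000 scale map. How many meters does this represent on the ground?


ground = 161 mm * 10000 / 1000 = 1610.0 m

1610.0 m


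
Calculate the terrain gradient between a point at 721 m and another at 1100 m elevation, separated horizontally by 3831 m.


gradient = (1100 - 721) / 3831 = 379 / 3831 = 0.0989

0.0989


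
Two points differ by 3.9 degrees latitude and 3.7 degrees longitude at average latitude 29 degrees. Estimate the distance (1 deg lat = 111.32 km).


dlat_km = 3.9 * 111.32 = 434.148
dlon_km = 3.7 * 111.32 * cos(29) ≈ 360.242
dist = sqrt(434.148^2 + 360.242^2) ≈ 564.1 km

564.1 km


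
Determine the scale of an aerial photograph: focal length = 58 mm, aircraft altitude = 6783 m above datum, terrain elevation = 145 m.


scale = f / (H - h) = 58 mm / 6638 m = 58 / 6638000 = 1:114448

1:114448


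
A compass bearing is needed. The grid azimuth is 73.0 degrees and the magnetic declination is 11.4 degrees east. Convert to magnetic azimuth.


magnetic azimuth = grid azimuth - declination (east +ve)
mag_az = 73.0 - 11.4 = 61.6 degrees

61.6 degrees


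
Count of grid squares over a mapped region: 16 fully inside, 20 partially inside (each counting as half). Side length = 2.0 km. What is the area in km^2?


effective squares = 16 + 20 * 0.5 = 26.0
area = 26.0 * 4.0 = 104.0 km^2

104.0 km^2


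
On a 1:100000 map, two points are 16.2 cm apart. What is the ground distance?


ground = 16.2 cm * 100000 / 100 = 16200.0 m = 16.2 km

16.2 km


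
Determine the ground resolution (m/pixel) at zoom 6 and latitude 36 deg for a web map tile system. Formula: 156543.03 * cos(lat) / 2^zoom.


res = 156543.03 * cos(36) / 2^6 = 156543.03 * 0.80901699 / 64 = 1978.84 m/pixel

1978.84 m/pixel


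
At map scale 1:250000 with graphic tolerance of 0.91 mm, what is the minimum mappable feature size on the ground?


ground = 0.91 mm * 250000 / 1000 = 227.5 m

227.5 m


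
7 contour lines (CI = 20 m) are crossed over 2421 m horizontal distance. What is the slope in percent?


elevation change = 7 * 20 = 140 m
slope = 140 / 2421 * 100 = 5.8%

5.8%


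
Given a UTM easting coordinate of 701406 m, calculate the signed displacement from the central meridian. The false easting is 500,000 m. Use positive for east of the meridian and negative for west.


displacement = 701406 - 500000 = 201406 m

201406 m


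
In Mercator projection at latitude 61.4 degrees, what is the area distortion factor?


area_distortion = 1/cos^2(61.4) = 4.364

4.364


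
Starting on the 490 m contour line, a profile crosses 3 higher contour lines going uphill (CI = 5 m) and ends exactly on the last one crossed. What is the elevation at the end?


elevation = 490 + 3 * 5 = 505 m

505 m


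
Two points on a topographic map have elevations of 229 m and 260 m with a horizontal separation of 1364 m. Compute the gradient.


gradient = (260 - 229) / 1364 = 31 / 1364 = 0.0227

0.0227


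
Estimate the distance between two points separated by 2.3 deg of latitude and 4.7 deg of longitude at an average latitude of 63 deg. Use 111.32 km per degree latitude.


dlat_km = 2.3 * 111.32 = 256.036
dlon_km = 4.7 * 111.32 * cos(63) ≈ 237.53
dist = sqrt(256.036^2 + 237.53^2) ≈ 349.2 km

349.2 km


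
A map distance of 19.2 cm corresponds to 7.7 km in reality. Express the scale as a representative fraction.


ground = 7.7 km = 770000 cm; RF denominator = ground / map = 770000 / 19.2 ≈ 40104; RF = 1:40104

1:40104


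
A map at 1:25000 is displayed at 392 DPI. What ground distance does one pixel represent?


pixel_cm = 2.54 / 392 ≈ 0.00648 cm
ground = pixel_cm * 25000 / 100 = 2.54 * 25000 / (392 * 100) = 63500 / 39200 ≈ 1.62 m

1.62 m


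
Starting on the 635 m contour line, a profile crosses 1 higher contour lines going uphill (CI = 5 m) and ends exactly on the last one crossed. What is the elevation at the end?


elevation = 635 + 1 * 5 = 640 m

640 m


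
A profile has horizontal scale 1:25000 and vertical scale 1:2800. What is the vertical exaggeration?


VE = horizontal_scale / vertical_scale = 25000 / 2800 ≈ 8.9

8.9x


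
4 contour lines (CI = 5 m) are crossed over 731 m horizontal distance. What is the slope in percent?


elevation change = 4 * 5 = 20 m
slope = 20 / 731 * 100 = 2.7%

2.7%


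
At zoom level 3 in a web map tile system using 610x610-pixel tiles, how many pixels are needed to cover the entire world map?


tiles per axis = 2^3 = 8
total tiles = 8^2 = 64
pixels per axis = 8 * 610 = 4880
total pixels = 4880^2 = 23814400

23814400 pixels


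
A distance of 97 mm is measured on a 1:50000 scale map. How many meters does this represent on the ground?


ground = 97 mm * 50000 / 1000 = 4850.0 m

4850.0 m


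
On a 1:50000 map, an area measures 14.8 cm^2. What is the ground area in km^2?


ground_area = 14.8 * (50000/100)^2 = 3700000.0 m^2 = 3.7 km^2

3.7 km^2


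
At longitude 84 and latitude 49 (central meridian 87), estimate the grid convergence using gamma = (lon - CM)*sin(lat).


gamma = (84 - 87) * sin(49) = -3 * 0.75471 = -2.264 degrees

-2.264 degrees


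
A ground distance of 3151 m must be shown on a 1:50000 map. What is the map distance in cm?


map_cm = 3151 * 100 / 50000 = 6.302 cm ≈ 6.3 cm

6.3 cm


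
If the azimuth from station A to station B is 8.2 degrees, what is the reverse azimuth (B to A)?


back azimuth = (8.2 + 180) mod 360 = 188.2 degrees

188.2 degrees


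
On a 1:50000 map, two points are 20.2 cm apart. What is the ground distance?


ground = 20.2 cm * 50000 / 100 = 10100.0 m = 10.1 km

10.1 km


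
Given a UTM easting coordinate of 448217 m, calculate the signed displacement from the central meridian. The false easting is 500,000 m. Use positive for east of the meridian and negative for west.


displacement = 448217 - 500000 = -51783 m

-51783 m


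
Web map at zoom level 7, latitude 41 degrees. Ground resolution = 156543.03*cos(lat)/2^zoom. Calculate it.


res = 156543.03 * cos(41) / 2^7 = 156543.03 * 0.75470958 / 128 = 923.0 m/pixel

923.0 m/pixel


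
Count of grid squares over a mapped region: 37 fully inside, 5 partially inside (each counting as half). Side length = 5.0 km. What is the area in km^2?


effective squares = 37 + 5 * 0.5 = 39.5
area = 39.5 * 25.0 = 987.5 km^2

987.5 km^2


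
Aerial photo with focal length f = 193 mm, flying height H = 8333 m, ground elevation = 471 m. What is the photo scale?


scale = f / (H - h) = 193 mm / 7862 m = 193 / 7862000 = 1:40736

1:40736


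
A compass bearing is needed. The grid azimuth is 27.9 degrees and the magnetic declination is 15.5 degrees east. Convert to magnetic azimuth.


magnetic azimuth = grid azimuth - declination (east +ve)
mag_az = 27.9 - 15.5 = 12.4 degrees

12.4 degrees


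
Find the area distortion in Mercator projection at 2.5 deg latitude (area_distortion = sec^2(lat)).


area_distortion = 1/cos^2(2.5) = 1.002

1.002


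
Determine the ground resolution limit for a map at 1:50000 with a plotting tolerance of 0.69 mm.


ground = 0.69 mm * 50000 / 1000 = 34.5 m

34.5 m


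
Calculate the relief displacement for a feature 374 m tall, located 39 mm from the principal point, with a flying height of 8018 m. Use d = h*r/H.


d = h * r / H = 374 * 39 / 8018 = 1.82 mm

1.82 mm


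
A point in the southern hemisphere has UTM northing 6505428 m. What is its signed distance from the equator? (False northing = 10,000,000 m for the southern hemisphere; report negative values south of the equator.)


For southern: actual = 6505428 - 10000000 = -3494572 m

-3494572 m


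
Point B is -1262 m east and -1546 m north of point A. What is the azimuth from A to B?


az = atan2(-1262, -1546) = -140.8 deg
adjusted to 0-360: 219.2 degrees

219.2 degrees


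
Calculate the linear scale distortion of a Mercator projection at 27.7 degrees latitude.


SF = 1 / cos(27.7) = 1 / 0.885394 = 1.129

1.129


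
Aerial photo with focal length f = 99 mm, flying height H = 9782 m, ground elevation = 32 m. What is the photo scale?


scale = f / (H - h) = 99 mm / 9750 m = 99 / 9750000 = 1:98485

1:98485


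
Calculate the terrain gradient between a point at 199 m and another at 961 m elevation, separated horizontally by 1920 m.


gradient = (961 - 199) / 1920 = 762 / 1920 = 0.3969

0.3969


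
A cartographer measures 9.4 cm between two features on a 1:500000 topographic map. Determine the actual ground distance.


ground = 9.4 cm * 500000 / 100 = 47000.0 m = 47.0 km

47.0 km


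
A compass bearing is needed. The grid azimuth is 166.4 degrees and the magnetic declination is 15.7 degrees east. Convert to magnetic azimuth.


magnetic azimuth = grid azimuth - declination (east +ve)
mag_az = 166.4 - 15.7 = 150.7 degrees

150.7 degrees


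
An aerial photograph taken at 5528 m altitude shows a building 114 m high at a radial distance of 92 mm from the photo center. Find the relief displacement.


d = h * r / H = 114 * 92 / 5528 = 1.9 mm

1.9 mm


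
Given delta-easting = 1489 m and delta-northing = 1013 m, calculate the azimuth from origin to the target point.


az = atan2(1489, 1013) = 55.8 deg
adjusted to 0-360: 55.8 degrees

55.8 degrees


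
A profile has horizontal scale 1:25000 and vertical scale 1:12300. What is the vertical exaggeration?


VE = horizontal_scale / vertical_scale = 25000 / 12300 ≈ 2.0

2.0x


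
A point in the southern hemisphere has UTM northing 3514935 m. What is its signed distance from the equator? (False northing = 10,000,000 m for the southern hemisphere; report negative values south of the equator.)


For southern: actual = 3514935 - 10000000 = -6485065 m

-6485065 m


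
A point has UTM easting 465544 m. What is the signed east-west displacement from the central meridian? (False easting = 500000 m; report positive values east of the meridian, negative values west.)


displacement = 465544 - 500000 = -34456 m

-34456 m


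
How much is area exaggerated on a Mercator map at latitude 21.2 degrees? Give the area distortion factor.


area_distortion = 1/cos^2(21.2) = 1.15

1.15


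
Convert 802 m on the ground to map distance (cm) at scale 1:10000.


map_cm = 802 * 100 / 10000 = 8.02 cm

8.02 cm


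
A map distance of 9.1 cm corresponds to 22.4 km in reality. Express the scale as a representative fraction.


ground = 22.4 km = 2240000 cm; RF denominator = ground / map = 2240000 / 9.1 ≈ 246154; RF = 1:246154

1:246154


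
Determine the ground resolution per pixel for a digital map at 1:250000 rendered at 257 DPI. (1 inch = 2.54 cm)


pixel_cm = 2.54 / 257 ≈ 0.009883 cm
ground = pixel_cm * 250000 / 100 = 2.54 * 250000 / (257 * 100) = 635000 / 25700 ≈ 24.71 m

24.71 m


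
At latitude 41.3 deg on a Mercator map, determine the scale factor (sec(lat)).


SF = 1 / cos(41.3) = 1 / 0.751264 = 1.331

1.331


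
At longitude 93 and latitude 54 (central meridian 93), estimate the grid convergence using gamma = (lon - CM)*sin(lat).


gamma = (93 - 93) * sin(54) = 0 * 0.809017 = 0.0 degrees

0.0 degrees


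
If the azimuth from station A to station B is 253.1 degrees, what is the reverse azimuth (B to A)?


back azimuth = (253.1 + 180) mod 360 = 73.1 degrees

73.1 degrees


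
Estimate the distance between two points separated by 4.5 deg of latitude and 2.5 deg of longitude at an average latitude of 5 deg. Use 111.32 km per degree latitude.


dlat_km = 4.5 * 111.32 = 500.94
dlon_km = 2.5 * 111.32 * cos(5) ≈ 277.241
dist = sqrt(500.94^2 + 277.241^2) ≈ 572.5 km

572.5 km


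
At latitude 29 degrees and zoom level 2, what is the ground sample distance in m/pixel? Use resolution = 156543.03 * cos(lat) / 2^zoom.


res = 156543.03 * cos(29) / 2^2 = 156543.03 * 0.87461971 / 4 = 34228.9 m/pixel

34228.9 m/pixel


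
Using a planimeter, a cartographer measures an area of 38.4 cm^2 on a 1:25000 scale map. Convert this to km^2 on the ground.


ground_area = 38.4 * (25000/100)^2 = 2400000.0 m^2 = 2.4 km^2

2.4 km^2


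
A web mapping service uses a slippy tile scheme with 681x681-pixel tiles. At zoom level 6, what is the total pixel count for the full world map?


tiles per axis = 2^6 = 64
total tiles = 64^2 = 4096
pixels per axis = 64 * 681 = 43584
total pixels = 43584^2 = 1899565056

1899565056 pixels


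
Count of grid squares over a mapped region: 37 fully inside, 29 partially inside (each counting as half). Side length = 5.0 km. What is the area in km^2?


effective squares = 37 + 29 * 0.5 = 51.5
area = 51.5 * 25.0 = 1287.5 km^2

1287.5 km^2


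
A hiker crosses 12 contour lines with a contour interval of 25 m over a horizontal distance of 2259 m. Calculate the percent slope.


elevation change = 12 * 25 = 300 m
slope = 300 / 2259 * 100 = 13.3%

13.3%


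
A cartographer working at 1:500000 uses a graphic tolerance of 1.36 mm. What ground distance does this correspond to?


ground = 1.36 mm * 500000 / 1000 = 680.0 m

680.0 m


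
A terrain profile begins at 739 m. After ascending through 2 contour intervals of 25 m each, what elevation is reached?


elevation = 739 + 2 * 25 = 789 m

789 m


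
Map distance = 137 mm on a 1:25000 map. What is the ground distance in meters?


ground = 137 mm * 25000 / 1000 = 3425.0 m

3425.0 m


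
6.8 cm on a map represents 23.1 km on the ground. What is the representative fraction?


ground = 23.1 km = 2310000 cm; RF denominator = ground / map = 2310000 / 6.8 ≈ 339706; RF = 1:339706

1:339706


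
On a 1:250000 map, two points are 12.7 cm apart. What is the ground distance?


ground = 12.7 cm * 250000 / 100 = 31750.0 m = 31.75 km

31.75 km


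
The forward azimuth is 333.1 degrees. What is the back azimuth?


back azimuth = (333.1 + 180) mod 360 = 153.1 degrees

153.1 degrees


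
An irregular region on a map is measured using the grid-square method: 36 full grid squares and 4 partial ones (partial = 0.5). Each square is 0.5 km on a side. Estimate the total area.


effective squares = 36 + 4 * 0.5 = 38.0
area = 38.0 * 0.25 = 9.5 km^2

9.5 km^2


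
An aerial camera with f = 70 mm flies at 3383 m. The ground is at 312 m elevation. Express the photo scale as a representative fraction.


scale = f / (H - h) = 70 mm / 3071 m = 70 / 3071000 = 1:43871

1:43871


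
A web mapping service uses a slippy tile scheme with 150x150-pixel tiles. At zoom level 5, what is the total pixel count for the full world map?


tiles per axis = 2^5 = 32
total tiles = 32^2 = 1024
pixels per axis = 32 * 150 = 4800
total pixels = 4800^2 = 23040000

23040000 pixels


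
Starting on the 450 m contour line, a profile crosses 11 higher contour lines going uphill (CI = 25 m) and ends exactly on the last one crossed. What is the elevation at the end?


elevation = 450 + 11 * 25 = 725 m

725 m


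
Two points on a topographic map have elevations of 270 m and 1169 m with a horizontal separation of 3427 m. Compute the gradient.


gradient = (1169 - 270) / 3427 = 899 / 3427 = 0.2623

0.2623


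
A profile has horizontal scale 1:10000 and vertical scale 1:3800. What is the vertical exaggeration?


VE = horizontal_scale / vertical_scale = 10000 / 3800 ≈ 2.6

2.6x


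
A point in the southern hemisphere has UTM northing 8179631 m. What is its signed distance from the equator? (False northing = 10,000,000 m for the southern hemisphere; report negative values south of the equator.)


For southern: actual = 8179631 - 10000000 = -1820369 m

-1820369 m


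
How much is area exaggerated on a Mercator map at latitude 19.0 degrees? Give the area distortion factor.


area_distortion = 1/cos^2(19.0) = 1.119

1.119


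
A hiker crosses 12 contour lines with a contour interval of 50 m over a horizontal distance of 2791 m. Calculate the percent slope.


elevation change = 12 * 50 = 600 m
slope = 600 / 2791 * 100 = 21.5%

21.5%


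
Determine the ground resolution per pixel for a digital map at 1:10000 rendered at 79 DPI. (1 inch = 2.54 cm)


pixel_cm = 2.54 / 79 ≈ 0.032152 cm
ground = pixel_cm * 10000 / 100 = 2.54 * 10000 / (79 * 100) = 25400 / 7900 ≈ 3.22 m

3.22 m


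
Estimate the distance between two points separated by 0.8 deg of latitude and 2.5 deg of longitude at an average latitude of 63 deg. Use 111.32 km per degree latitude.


dlat_km = 0.8 * 111.32 = 89.056
dlon_km = 2.5 * 111.32 * cos(63) ≈ 126.346
dist = sqrt(89.056^2 + 126.346^2) ≈ 154.6 km

154.6 km


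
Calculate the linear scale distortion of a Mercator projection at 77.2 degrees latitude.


SF = 1 / cos(77.2) = 1 / 0.221548 = 4.514

4.514


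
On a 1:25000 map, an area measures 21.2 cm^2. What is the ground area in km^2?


ground_area = 21.2 * (25000/100)^2 = 1325000.0 m^2 = 1.325 km^2

1.325 km^2


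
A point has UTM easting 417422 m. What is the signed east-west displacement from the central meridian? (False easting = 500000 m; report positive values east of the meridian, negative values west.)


displacement = 417422 - 500000 = -82578 m

-82578 m


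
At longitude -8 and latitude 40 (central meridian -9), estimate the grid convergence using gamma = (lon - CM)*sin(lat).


gamma = (-8 - -9) * sin(40) = 1 * 0.642788 = 0.643 degrees

0.643 degrees


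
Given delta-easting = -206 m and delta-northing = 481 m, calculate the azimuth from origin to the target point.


az = atan2(-206, 481) = -23.2 deg
adjusted to 0-360: 336.8 degrees

336.8 degrees


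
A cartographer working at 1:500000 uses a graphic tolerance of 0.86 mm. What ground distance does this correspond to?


ground = 0.86 mm * 500000 / 1000 = 430.0 m

430.0 m


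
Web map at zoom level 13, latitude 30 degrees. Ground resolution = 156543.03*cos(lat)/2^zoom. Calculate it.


res = 156543.03 * cos(30) / 2^13 = 156543.03 * 0.8660254 / 8192 = 16.55 m/pixel

16.55 m/pixel


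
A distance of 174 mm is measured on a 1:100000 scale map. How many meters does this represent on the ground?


ground = 174 mm * 100000 / 1000 = 17400.0 m

17400.0 m


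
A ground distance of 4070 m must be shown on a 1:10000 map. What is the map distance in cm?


map_cm = 4070 * 100 / 10000 = 40.7 cm

40.7 cm


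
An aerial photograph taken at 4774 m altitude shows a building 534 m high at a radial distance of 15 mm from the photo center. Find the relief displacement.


d = h * r / H = 534 * 15 / 4774 = 1.68 mm

1.68 mm


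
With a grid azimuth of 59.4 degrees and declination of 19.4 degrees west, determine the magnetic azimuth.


magnetic azimuth = grid azimuth - declination (east +ve)
mag_az = 59.4 - -19.4 = 78.8 degrees

78.8 degrees


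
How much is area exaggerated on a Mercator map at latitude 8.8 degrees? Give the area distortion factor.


area_distortion = 1/cos^2(8.8) = 1.024

1.024


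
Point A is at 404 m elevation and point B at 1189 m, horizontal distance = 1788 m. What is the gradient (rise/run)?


gradient = (1189 - 404) / 1788 = 785 / 1788 = 0.439

0.439


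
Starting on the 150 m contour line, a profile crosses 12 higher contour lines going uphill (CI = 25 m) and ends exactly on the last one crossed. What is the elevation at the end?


elevation = 150 + 12 * 25 = 450 m

450 m


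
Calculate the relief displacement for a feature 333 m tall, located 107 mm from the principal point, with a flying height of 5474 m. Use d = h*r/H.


d = h * r / H = 333 * 107 / 5474 = 6.51 mm

6.51 mm


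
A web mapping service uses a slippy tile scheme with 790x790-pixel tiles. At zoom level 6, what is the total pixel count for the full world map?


tiles per axis = 2^6 = 64
total tiles = 64^2 = 4096
pixels per axis = 64 * 790 = 50560
total pixels = 50560^2 = 2556313600

2556313600 pixels


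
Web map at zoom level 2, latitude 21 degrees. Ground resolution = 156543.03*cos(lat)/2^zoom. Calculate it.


res = 156543.03 * cos(21) / 2^2 = 156543.03 * 0.93358043 / 4 = 36536.38 m/pixel

36536.38 m/pixel


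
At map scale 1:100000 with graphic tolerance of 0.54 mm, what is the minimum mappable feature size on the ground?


ground = 0.54 mm * 100000 / 1000 = 54.0 m

54.0 m


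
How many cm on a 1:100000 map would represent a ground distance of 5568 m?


map_cm = 5568 * 100 / 100000 = 5.568 cm ≈ 5.57 cm

5.57 cm


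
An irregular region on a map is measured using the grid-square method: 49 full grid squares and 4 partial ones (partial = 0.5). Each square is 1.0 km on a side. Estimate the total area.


effective squares = 49 + 4 * 0.5 = 51.0
area = 51.0 * 1.0 = 51.0 km^2

51.0 km^2


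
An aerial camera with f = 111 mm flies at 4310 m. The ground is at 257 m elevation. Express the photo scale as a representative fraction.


scale = f / (H - h) = 111 mm / 4053 m = 111 / 4053000 = 1:36514

1:36514


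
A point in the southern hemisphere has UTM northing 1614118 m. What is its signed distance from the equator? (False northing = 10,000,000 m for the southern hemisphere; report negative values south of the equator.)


For southern: actual = 1614118 - 10000000 = -8385882 m

-8385882 m


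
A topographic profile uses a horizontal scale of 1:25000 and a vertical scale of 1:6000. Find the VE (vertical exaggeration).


VE = horizontal_scale / vertical_scale = 25000 / 6000 ≈ 4.2

4.2x


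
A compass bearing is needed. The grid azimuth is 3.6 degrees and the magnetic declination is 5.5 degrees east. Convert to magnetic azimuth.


magnetic azimuth = grid azimuth - declination (east +ve)
mag_az = 3.6 - 5.5 = 358.1 degrees

358.1 degrees


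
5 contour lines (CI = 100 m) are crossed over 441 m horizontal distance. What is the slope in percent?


elevation change = 5 * 100 = 500 m
slope = 500 / 441 * 100 = 113.4%

113.4%


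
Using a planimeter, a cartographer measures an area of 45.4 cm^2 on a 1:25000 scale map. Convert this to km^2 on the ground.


ground_area = 45.4 * (25000/100)^2 = 2837500.0 m^2 = 2.8375 km^2 ≈ 2.838 km^2

2.838 km^2


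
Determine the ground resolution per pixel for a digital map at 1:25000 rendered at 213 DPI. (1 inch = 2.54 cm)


pixel_cm = 2.54 / 213 ≈ 0.011925 cm
ground = pixel_cm * 25000 / 100 = 2.54 * 25000 / (213 * 100) = 63500 / 21300 ≈ 2.98 m

2.98 m


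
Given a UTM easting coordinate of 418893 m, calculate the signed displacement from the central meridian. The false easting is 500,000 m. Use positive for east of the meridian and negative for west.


displacement = 418893 - 500000 = -81107 m

-81107 m


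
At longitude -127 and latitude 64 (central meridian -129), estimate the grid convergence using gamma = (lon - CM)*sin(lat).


gamma = (-127 - -129) * sin(64) = 2 * 0.898794 = 1.798 degrees

1.798 degrees


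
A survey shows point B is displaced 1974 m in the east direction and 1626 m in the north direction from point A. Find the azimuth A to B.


az = atan2(1974, 1626) = 50.5 deg
adjusted to 0-360: 50.5 degrees

50.5 degrees


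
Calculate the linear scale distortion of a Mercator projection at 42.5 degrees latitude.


SF = 1 / cos(42.5) = 1 / 0.737277 = 1.356

1.356


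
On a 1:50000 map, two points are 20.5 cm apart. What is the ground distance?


ground = 20.5 cm * 50000 / 100 = 10250.0 m = 10.25 km

10.25 km


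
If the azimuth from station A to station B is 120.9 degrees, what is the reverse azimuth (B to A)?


back azimuth = (120.9 + 180) mod 360 = 300.9 degrees

300.9 degrees


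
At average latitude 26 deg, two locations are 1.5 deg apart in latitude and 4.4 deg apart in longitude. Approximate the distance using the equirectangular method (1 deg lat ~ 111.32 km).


dlat_km = 1.5 * 111.32 = 166.98
dlon_km = 4.4 * 111.32 * cos(26) ≈ 440.237
dist = sqrt(166.98^2 + 440.237^2) ≈ 470.8 km

470.8 km


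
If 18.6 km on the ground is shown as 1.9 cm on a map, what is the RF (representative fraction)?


ground = 18.6 km = 1860000 cm; RF denominator = ground / map = 1860000 / 1.9 ≈ 978947; RF = 1:978947

1:978947


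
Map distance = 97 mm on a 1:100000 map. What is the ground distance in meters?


ground = 97 mm * 100000 / 1000 = 9700.0 m

9700.0 m


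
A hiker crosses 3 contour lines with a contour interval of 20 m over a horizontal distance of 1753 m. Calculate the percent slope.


elevation change = 3 * 20 = 60 m
slope = 60 / 1753 * 100 = 3.4%

3.4%


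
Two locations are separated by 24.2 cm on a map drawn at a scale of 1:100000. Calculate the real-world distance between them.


ground = 24.2 cm * 100000 / 100 = 24200.0 m = 24.2 km

24.2 km


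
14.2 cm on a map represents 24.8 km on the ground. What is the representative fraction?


ground = 24.8 km = 2480000 cm; RF denominator = ground / map = 2480000 / 14.2 ≈ 174648; RF = 1:174648

1:174648


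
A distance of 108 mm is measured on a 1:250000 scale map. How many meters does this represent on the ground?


ground = 108 mm * 250000 / 1000 = 27000.0 m

27000.0 m


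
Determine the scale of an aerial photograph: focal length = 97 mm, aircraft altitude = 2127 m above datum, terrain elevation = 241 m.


scale = f / (H - h) = 97 mm / 1886 m = 97 / 1886000 = 1:19443

1:19443


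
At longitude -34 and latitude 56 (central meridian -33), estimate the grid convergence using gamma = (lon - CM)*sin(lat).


gamma = (-34 - -33) * sin(56) = -1 * 0.829038 = -0.829 degrees

-0.829 degrees


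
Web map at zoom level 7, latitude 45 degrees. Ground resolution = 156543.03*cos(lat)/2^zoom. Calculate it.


res = 156543.03 * cos(45) / 2^7 = 156543.03 * 0.70710678 / 128 = 864.79 m/pixel

864.79 m/pixel


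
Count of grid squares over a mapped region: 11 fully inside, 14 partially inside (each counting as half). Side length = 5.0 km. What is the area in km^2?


effective squares = 11 + 14 * 0.5 = 18.0
area = 18.0 * 25.0 = 450.0 km^2

450.0 km^2


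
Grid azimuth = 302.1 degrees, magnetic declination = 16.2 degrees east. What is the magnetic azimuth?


magnetic azimuth = grid azimuth - declination (east +ve)
mag_az = 302.1 - 16.2 = 285.9 degrees

285.9 degrees
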